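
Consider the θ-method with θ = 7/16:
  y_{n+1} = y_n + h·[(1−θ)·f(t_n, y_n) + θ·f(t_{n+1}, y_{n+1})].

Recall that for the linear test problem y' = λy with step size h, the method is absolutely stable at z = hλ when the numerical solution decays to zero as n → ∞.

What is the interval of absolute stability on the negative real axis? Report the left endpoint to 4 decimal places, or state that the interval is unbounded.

Test eqn y'=λy, z=hλ:
  y_{n+1} = y_n + z·[9/16·y_n + 7/16·y_{n+1}] ⇒ (1 − 7/16z)y_{n+1} = (1 + 9/16z)y_n
  R(z) = (1 + 9/16z)/(1 − 7/16z).

Need |R(x)|<1, x<0.
x=-0.43: |R|=0.6381
R=−1: 1+9/16x = −1+7/16x ⇒ -1/8x=2 ⇒ x=2/(-1/8)=-16.0000
Confirm numerically:
  x=-14.688: |R|=0.97792 <1
  x=-13.882: |R|=0.96257 <1
  x=-13.338: |R|=0.95132 <1
  x=-7.969: |R|=0.77624 <1
  x=-16.433: |R|=1.00661 >1
  x=-16.270: |R|=1.00416 >1
Interval (-16.0000, 0).

(-16.0000, 0).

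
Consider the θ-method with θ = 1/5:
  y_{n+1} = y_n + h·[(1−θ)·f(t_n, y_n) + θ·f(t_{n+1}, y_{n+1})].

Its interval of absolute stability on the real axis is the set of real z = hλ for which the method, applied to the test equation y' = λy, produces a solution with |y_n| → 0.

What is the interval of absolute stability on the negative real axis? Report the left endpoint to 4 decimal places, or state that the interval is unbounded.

z∈(-3.3333,0).

Test eqn y'=λy, z=hλ:
  y_{n+1} = y_n + z·[4/5·y_n + 1/5·y_{n+1}] ⇒ (1 − 1/5z)y_{n+1} = (1 + 4/5z)y_n
  R(z) = (1 + 4/5z)/(1 − 1/5z).

Boundary: |R(x)|=1, x<0.
x=-0.52: |R|=0.5290
R=−1: 1+4/5x = −1+1/5x ⇒ -3/5x=2 ⇒ x=2/(-3/5)=-3.3333
Confirm numerically:
  x=-3.312: |R|=0.99230 <1
  x=-2.936: |R|=0.84980 <1
  x=-2.233: |R|=0.54362 <1
  x=-1.601: |R|=0.21270 <1
  x=-3.515: |R|=1.06400 >1
  x=-3.498: |R|=1.05813 >1
Interval (-3.3333, 0).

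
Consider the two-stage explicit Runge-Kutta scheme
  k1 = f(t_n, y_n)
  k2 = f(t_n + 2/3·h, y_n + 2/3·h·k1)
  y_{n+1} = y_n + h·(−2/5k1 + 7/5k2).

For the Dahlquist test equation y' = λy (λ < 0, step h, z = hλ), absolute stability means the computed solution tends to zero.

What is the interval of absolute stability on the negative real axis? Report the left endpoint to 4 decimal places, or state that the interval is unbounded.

z∈(-1.0714,0).

With y'=λy (z=hλ):
  k1=λy_n ⇒ h·k1=z·y_n;  k2=λ(1+2/3z)y_n ⇒ h·k2=z(1+2/3z)y_n
  y_{n+1}/y_n = 1 − 2/5z + 7/5z(1+2/3z) = 1 + z + 14/15z²
  so R(z) = 1 + z + 14/15z².

Need |R(x)|<1, x<0.
x=-0.36: |R|=0.7610
R=1: x+14/15x²=0 ⇒ x=−15/14=-1.0714; min R=1−1/(4·14/15)=0.7321>−1
Confirm numerically:
  x=-0.899: |R|=0.85532 <1
  x=-0.854: |R|=0.82669 <1
  x=-0.651: |R|=0.74455 <1
  x=-0.454: |R|=0.73837 <1
  x=-1.543: |R|=1.67913 >1
  x=-1.500: |R|=1.60000 >1
  x=-1.487: |R|=1.57676 >1
Interval (-1.0714, 0).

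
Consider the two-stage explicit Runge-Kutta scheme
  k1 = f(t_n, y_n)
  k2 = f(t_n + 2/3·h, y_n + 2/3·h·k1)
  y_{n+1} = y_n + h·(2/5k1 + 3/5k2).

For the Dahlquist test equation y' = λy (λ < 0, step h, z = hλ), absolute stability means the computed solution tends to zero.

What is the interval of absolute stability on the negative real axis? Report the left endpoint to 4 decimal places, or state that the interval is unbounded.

Test eqn y'=λy, z=hλ:
  k1=λy_n ⇒ h·k1=z·y_n;  k2=λ(1+2/3z)y_n ⇒ h·k2=z(1+2/3z)y_n
  y_{n+1}/y_n = 1 + 2/5z + 3/5z(1+2/3z) = 1 + z + 2/5z²
  so R(z) = 1 + z + 2/5z².

Solve |R(x)|<1 on ℝ⁻.
x=-0.78: |R|=0.4634
R=1: x+2/5x²=0 ⇒ x=−5/2=-2.5000; min R=1−1/(4·2/5)=0.3750>−1
Confirm numerically:
  x=-2.285: |R|=0.80349 <1
  x=-2.284: |R|=0.80266 <1
  x=-1.961: |R|=0.57721 <1
  x=-1.105: |R|=0.38341 <1
  x=-2.978: |R|=1.56939 >1
  x=-2.627: |R|=1.13345 >1
  x=-2.608: |R|=1.11267 >1
So |R|<1 on (-2.5000, 0).

(-2.5000, 0).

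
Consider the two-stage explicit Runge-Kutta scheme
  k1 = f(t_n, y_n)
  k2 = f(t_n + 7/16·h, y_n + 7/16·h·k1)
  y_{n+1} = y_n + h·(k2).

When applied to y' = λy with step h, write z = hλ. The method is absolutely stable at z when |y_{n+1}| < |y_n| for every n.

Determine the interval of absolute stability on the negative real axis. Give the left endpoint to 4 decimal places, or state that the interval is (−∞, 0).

With y'=λy (z=hλ):
  k1=λy_n ⇒ h·k1=z·y_n;  k2=λ(1+7/16z)y_n ⇒ h·k2=z(1+7/16z)y_n
  y_{n+1}/y_n = 1 + z(1+7/16z) = 1 + z + 7/16z²
  R(z) = 1 + z + 7/16z².

Boundary: |R(x)|=1, x<0.
x=-0.74: |R|=0.4996
R=1: x+7/16x²=0 ⇒ x=−16/7=-2.2857; min R=1−1/(4·7/16)=0.4286>−1
Confirm numerically:
  x=-2.031: |R|=0.77367 <1
  x=-2.026: |R|=0.76980 <1
  x=-1.267: |R|=0.43531 <1
  x=-1.195: |R|=0.42976 <1
  x=-2.746: |R|=1.55298 >1
  x=-2.637: |R|=1.40527 >1
Stable set (-2.2857, 0).

z∈(-2.2857,0).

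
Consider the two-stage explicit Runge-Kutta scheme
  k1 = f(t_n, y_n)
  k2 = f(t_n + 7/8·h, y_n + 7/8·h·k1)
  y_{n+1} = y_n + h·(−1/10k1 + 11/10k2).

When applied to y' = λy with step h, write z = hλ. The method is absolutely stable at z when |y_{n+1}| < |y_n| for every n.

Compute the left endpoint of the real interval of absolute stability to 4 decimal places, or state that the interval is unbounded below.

left endpoint -1.0390.

On y'=λy, z=hλ:
  k1=λy_n ⇒ h·k1=z·y_n;  k2=λ(1+7/8z)y_n ⇒ h·k2=z(1+7/8z)y_n
  y_{n+1}/y_n = 1 − 1/10z + 11/10z(1+7/8z) = 1 + z + 77/80z²
  ⇒ R(z) = 1 + z + 77/80z².

Find x<0 with |R(x)|<1.
x=-0.64: |R|=0.7542
R=1: x+77/80x²=0 ⇒ x=−80/77=-1.0390; min R=1−1/(4·77/80)=0.7403>−1
Confirm numerically:
  x=-0.791: |R|=0.81122 <1
  x=-0.640: |R|=0.75424 <1
  x=-0.568: |R|=0.74253 <1
  x=-1.616: |R|=1.89753 >1
  x=-1.530: |R|=1.72312 >1
Stable set (-1.0390, 0).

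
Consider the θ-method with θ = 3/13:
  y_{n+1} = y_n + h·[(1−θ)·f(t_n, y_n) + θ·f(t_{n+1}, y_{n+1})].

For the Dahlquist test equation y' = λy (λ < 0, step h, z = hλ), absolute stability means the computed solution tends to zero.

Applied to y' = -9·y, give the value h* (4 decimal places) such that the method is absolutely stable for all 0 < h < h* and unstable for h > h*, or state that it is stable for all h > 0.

(-3.7143,0); λ=-9 ⇒ h* = (26/7)/9 = 0.4127.

Set f=λy, z=hλ:
  y_{n+1} = y_n + z·[10/13·y_n + 3/13·y_{n+1}] ⇒ (1 − 3/13z)y_{n+1} = (1 + 10/13z)y_n
  Hence R(z) = (1 + 10/13z)/(1 − 3/13z).

Boundary: |R(x)|=1, x<0.
x=-0.41: |R|=0.6254
R=−1: 1+10/13x = −1+3/13x ⇒ -7/13x=2 ⇒ x=2/(-7/13)=-3.7143
Confirm numerically:
  x=-2.886: |R|=0.73229 <1
  x=-2.755: |R|=0.68422 <1
  x=-2.134: |R|=0.42985 <1
  x=-4.209: |R|=1.13513 >1
  x=-4.204: |R|=1.13384 >1
Stable set (-3.7143, 0).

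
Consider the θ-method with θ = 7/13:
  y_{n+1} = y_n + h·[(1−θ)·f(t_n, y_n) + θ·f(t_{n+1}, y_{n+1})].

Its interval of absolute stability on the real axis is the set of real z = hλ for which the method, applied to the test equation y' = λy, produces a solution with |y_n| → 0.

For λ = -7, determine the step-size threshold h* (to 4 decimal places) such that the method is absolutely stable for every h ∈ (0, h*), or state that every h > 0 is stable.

On y'=λy, z=hλ:
  y_{n+1} = y_n + z·[6/13·y_n + 7/13·y_{n+1}] ⇒ (1 − 7/13z)y_{n+1} = (1 + 6/13z)y_n
  so R(z) = (1 + 6/13z)/(1 − 7/13z).

Boundary: |R(x)|=1, x<0.
x=-1.44: |R|=0.1889
x=-2: |R|=0.0370
x=-10: |R|=0.5663
x=-100: |R|=0.8233
θ=7/13≥1/2 ⇒ |1+6/13x|<|1−7/13x| ∀x<0 ⇒ interval (−∞,0).

unbounded; (−∞, 0). Any h>0 works for λ=-7.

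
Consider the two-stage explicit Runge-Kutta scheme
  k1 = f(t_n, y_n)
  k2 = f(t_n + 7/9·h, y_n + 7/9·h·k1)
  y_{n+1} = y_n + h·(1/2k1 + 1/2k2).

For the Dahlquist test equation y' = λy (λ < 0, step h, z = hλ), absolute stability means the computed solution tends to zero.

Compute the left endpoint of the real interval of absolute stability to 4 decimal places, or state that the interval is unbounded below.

On y'=λy, z=hλ:
  k1=λy_n ⇒ h·k1=z·y_n;  k2=λ(1+7/9z)y_n ⇒ h·k2=z(1+7/9z)y_n
  y_{n+1}/y_n = 1 + 1/2z + 1/2z(1+7/9z) = 1 + z + 7/18z²
  R(z) = 1 + z + 7/18z².

Solve |R(x)|<1 on ℝ⁻.
x=-1.35: |R|=0.3588
R=1: x+7/18x²=0 ⇒ x=−18/7=-2.5714; min R=1−1/(4·7/18)=0.3571>−1
Confirm numerically:
  x=-1.977: |R|=0.54298 <1
  x=-1.765: |R|=0.44648 <1
  x=-1.035: |R|=0.38159 <1
  x=-2.879: |R|=1.34436 >1
  x=-2.733: |R|=1.17172 >1
Stable set (-2.5714, 0).

left endpoint -2.5714.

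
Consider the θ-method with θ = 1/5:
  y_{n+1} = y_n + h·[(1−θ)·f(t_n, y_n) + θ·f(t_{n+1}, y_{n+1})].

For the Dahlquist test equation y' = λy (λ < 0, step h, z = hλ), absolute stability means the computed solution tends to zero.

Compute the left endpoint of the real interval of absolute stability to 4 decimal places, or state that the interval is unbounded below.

z* = -3.3333.

Set f=λy, z=hλ:
  y_{n+1} = y_n + z·[4/5·y_n + 1/5·y_{n+1}] ⇒ (1 − 1/5z)y_{n+1} = (1 + 4/5z)y_n
  so R(z) = (1 + 4/5z)/(1 − 1/5z).

Boundary: |R(x)|=1, x<0.
x=-1.24: |R|=0.0064
R=−1: 1+4/5x = −1+1/5x ⇒ -3/5x=2 ⇒ x=2/(-3/5)=-3.3333
Confirm numerically:
  x=-3.204: |R|=0.95271 <1
  x=-3.064: |R|=0.89980 <1
  x=-1.735: |R|=0.28805 <1
  x=-3.818: |R|=1.16489 >1
  x=-3.441: |R|=1.03827 >1
Interval (-3.3333, 0).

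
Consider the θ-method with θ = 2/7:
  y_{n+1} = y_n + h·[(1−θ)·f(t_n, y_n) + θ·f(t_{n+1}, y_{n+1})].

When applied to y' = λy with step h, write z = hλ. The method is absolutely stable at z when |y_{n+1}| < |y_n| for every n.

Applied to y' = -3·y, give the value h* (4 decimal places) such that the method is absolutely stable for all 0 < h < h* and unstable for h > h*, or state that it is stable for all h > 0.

Test eqn y'=λy, z=hλ:
  y_{n+1} = y_n + z·[5/7·y_n + 2/7·y_{n+1}] ⇒ (1 − 2/7z)y_{n+1} = (1 + 5/7z)y_n
  so R(z) = (1 + 5/7z)/(1 − 2/7z).

Boundary: |R(x)|=1, x<0.
x=-1.46: |R|=0.0302
R=−1: 1+5/7x = −1+2/7x ⇒ -3/7x=2 ⇒ x=2/(-3/7)=-4.6667
Confirm numerically:
  x=-2.889: |R|=0.58264 <1
  x=-2.548: |R|=0.47454 <1
  x=-2.002: |R|=0.27354 <1
  x=-5.188: |R|=1.09001 >1
  x=-4.959: |R|=1.05184 >1
Interval (-4.6667, 0).

(-4.6667,0); λ=-3 ⇒ h* = (14/3)/3 = 1.5556.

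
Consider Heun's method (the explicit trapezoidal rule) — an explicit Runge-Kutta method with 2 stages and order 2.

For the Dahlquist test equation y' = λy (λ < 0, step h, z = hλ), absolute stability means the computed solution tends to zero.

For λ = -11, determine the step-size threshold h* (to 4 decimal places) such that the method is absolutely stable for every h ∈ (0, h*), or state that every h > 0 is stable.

(-2.0000,0); λ=-11 ⇒ h* = 0.1818.

With y'=λy (z=hλ):
  order 2, 2-stage ⇒ R(z)=1+z+z^2/2
  (e.g. R(-1.02)=0.50020, |R|=0.50020)

Solve |R(x)|<1 on ℝ⁻.
x=-1.02: |R|=0.5002
|R(-1.89)|=0.8960 |R(-1.63)|=0.6985 |R(-1.62)|=0.6922
Bisect:
  x_lo=-2.4147 |R|=1.5006  x_hi=-0.1181 |R|=0.8889
  mid=-1.26640 |R|=0.53548 →hi
  mid=-1.84054 |R|=0.85325 →hi
  mid=-2.12760 |R|=1.13575 →lo
  mid=-1.98407 |R|=0.98420 →hi
  mid=-2.05584 |R|=1.05740 →lo
  mid=-2.01995 |R|=1.02015 →lo
  mid=-2.00201 |R|=1.00201 →lo
  mid=-1.99304 |R|=0.99306 →hi
  mid=-1.99753 |R|=0.99753 →hi
  ...
  [-2.00005,-1.99991] ⇒ x*=-2.0000
Interval (-2.0000, 0).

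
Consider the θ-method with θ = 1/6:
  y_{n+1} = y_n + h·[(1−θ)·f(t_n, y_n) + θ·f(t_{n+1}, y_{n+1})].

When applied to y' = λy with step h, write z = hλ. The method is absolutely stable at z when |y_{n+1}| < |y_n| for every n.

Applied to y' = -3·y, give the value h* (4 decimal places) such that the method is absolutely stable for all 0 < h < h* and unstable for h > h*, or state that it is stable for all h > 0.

(-3.0000,0); λ=-3 ⇒ h* = (3)/3 = 1.0000.

Test eqn y'=λy, z=hλ:
  y_{n+1} = y_n + z·[5/6·y_n + 1/6·y_{n+1}] ⇒ (1 − 1/6z)y_{n+1} = (1 + 5/6z)y_n
  R(z) = (1 + 5/6z)/(1 − 1/6z).

Find x<0 with |R(x)|<1.
x=-1.34: |R|=0.0954
R=−1: 1+5/6x = −1+1/6x ⇒ -2/3x=2 ⇒ x=2/(-2/3)=-3.0000
Confirm numerically:
  x=-2.585: |R|=0.80664 <1
  x=-2.137: |R|=0.57577 <1
  x=-1.803: |R|=0.38639 <1
  x=-3.576: |R|=1.24060 >1
  x=-3.533: |R|=1.22364 >1
  x=-3.496: |R|=1.20893 >1
Stable set (-3.0000, 0).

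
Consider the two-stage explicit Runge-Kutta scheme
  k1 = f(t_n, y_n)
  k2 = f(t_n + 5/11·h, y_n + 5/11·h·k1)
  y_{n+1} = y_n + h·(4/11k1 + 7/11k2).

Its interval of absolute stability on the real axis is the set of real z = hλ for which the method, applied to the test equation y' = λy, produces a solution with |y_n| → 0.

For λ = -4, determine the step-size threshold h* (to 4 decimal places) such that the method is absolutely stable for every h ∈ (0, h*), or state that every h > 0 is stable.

On y'=λy, z=hλ:
  k1=λy_n ⇒ h·k1=z·y_n;  k2=λ(1+5/11z)y_n ⇒ h·k2=z(1+5/11z)y_n
  y_{n+1}/y_n = 1 + 4/11z + 7/11z(1+5/11z) = 1 + z + 35/121z²
  R(z) = 1 + z + 35/121z².

Solve |R(x)|<1 on ℝ⁻.
x=-1.31: |R|=0.1864
R=1: x+35/121x²=0 ⇒ x=−121/35=-3.4571; min R=1−1/(4·35/121)=0.1357>−1
Confirm numerically:
  x=-3.251: |R|=0.80615 <1
  x=-2.825: |R|=0.48345 <1
  x=-2.821: |R|=0.48091 <1
  x=-1.931: |R|=0.14757 <1
  x=-4.051: |R|=1.69587 >1
  x=-3.897: |R|=1.49582 >1
So |R|<1 on (-3.4571, 0).

(-3.4571,0); λ=-4 ⇒ h* = (121/35)/4 = 0.8643.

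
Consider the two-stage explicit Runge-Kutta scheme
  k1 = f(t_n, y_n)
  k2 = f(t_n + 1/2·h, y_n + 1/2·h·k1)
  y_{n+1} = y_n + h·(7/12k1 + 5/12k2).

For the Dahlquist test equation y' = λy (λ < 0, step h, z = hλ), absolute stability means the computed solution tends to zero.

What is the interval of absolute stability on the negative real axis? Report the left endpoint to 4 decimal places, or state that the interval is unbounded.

Test eqn y'=λy, z=hλ:
  k1=λy_n ⇒ h·k1=z·y_n;  k2=λ(1+1/2z)y_n ⇒ h·k2=z(1+1/2z)y_n
  y_{n+1}/y_n = 1 + 7/12z + 5/12z(1+1/2z) = 1 + z + 5/24z²
  Hence R(z) = 1 + z + 5/24z².

Find x<0 with |R(x)|<1.
x=-0.94: |R|=0.2441
R=1: x+5/24x²=0 ⇒ x=−24/5=-4.8000; min R=1−1/(4·5/24)=-0.2000>−1
Confirm numerically:
  x=-4.419: |R|=0.64924 <1
  x=-4.165: |R|=0.44901 <1
  x=-3.052: |R|=0.11144 <1
  x=-2.122: |R|=0.18390 <1
  x=-5.318: |R|=1.57390 >1
  x=-4.922: |R|=1.12510 >1
Stable set (-4.8000, 0).

(-4.8000, 0).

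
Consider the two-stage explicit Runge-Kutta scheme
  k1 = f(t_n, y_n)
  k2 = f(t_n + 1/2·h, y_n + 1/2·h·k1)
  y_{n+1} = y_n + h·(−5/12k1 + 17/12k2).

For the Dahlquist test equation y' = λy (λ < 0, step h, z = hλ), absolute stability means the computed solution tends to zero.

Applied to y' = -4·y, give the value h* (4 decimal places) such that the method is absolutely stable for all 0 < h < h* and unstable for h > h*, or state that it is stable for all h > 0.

(-1.4118,0); λ=-4 ⇒ h* = (24/17)/4 = 0.3529.

Test eqn y'=λy, z=hλ:
  k1=λy_n ⇒ h·k1=z·y_n;  k2=λ(1+1/2z)y_n ⇒ h·k2=z(1+1/2z)y_n
  y_{n+1}/y_n = 1 − 5/12z + 17/12z(1+1/2z) = 1 + z + 17/24z²
  ⇒ R(z) = 1 + z + 17/24z².

Find x<0 with |R(x)|<1.
x=-1.33: |R|=0.9230
R=1: x+17/24x²=0 ⇒ x=−24/17=-1.4118; min R=1−1/(4·17/24)=0.6471>−1
Confirm numerically:
  x=-0.900: |R|=0.67375 <1
  x=-0.838: |R|=0.65942 <1
  x=-0.812: |R|=0.65504 <1
  x=-1.785: |R|=1.47191 >1
  x=-1.659: |R|=1.29053 >1
  x=-1.440: |R|=1.02880 >1
Stable set (-1.4118, 0).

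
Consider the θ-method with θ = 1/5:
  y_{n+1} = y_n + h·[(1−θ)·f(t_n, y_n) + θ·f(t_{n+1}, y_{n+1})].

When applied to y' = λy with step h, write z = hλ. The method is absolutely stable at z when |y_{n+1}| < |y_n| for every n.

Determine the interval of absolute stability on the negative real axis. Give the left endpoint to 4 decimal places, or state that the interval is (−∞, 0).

Set f=λy, z=hλ:
  y_{n+1} = y_n + z·[4/5·y_n + 1/5·y_{n+1}] ⇒ (1 − 1/5z)y_{n+1} = (1 + 4/5z)y_n
  R(z) = (1 + 4/5z)/(1 − 1/5z).

Boundary: |R(x)|=1, x<0.
x=-1.66: |R|=0.2462
R=−1: 1+4/5x = −1+1/5x ⇒ -3/5x=2 ⇒ x=2/(-3/5)=-3.3333
Confirm numerically:
  x=-2.847: |R|=0.81407 <1
  x=-2.838: |R|=0.81041 <1
  x=-2.511: |R|=0.67155 <1
  x=-1.992: |R|=0.42449 <1
  x=-3.906: |R|=1.19290 >1
  x=-3.747: |R|=1.14188 >1
  x=-3.470: |R|=1.04841 >1
Interval (-3.3333, 0).

z∈(-3.3333,0).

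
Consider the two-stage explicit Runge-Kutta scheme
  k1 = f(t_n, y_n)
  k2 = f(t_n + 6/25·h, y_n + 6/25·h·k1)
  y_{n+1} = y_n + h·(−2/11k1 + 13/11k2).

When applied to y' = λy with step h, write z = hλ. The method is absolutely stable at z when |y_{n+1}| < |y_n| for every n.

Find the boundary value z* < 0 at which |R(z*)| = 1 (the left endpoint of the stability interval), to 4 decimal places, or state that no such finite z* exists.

z* = -3.5256.

Set f=λy, z=hλ:
  k1=λy_n ⇒ h·k1=z·y_n;  k2=λ(1+6/25z)y_n ⇒ h·k2=z(1+6/25z)y_n
  y_{n+1}/y_n = 1 − 2/11z + 13/11z(1+6/25z) = 1 + z + 78/275z²
  ⇒ R(z) = 1 + z + 78/275z².

Boundary: |R(x)|=1, x<0.
x=-0.48: |R|=0.5853
R=1: x+78/275x²=0 ⇒ x=−275/78=-3.5256; min R=1−1/(4·78/275)=0.1186>−1
Confirm numerically:
  x=-3.076: |R|=0.60770 <1
  x=-3.019: |R|=0.56616 <1
  x=-2.552: |R|=0.29524 <1
  x=-2.331: |R|=0.21016 <1
  x=-4.079: |R|=1.64021 >1
  x=-3.821: |R|=1.32010 >1
  x=-3.730: |R|=1.21620 >1
Stable set (-3.5256, 0).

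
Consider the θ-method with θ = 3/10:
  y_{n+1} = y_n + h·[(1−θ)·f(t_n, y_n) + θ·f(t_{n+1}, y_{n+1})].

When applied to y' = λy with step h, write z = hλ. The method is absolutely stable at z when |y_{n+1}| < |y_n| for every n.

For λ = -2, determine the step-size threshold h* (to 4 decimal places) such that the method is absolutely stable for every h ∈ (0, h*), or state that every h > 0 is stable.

(-5.0000,0); λ=-2 ⇒ h* = (5)/2 = 2.5000.

Test eqn y'=λy, z=hλ:
  y_{n+1} = y_n + z·[7/10·y_n + 3/10·y_{n+1}] ⇒ (1 − 3/10z)y_{n+1} = (1 + 7/10z)y_n
  R(z) = (1 + 7/10z)/(1 − 3/10z).

Solve |R(x)|<1 on ℝ⁻.
x=-1.51: |R|=0.0392
R=−1: 1+7/10x = −1+3/10x ⇒ -2/5x=2 ⇒ x=2/(-2/5)=-5.0000
Confirm numerically:
  x=-4.876: |R|=0.97986 <1
  x=-3.415: |R|=0.68684 <1
  x=-2.096: |R|=0.28684 <1
  x=-5.549: |R|=1.08241 >1
  x=-5.434: |R|=1.06600 >1
So |R|<1 on (-5.0000, 0).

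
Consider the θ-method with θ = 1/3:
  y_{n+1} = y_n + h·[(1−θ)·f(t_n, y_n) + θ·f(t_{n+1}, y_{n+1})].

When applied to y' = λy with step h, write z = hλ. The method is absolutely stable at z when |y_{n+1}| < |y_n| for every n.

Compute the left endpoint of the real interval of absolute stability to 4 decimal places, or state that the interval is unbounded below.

z* = -6.0000.

Set f=λy, z=hλ:
  y_{n+1} = y_n + z·[2/3·y_n + 1/3·y_{n+1}] ⇒ (1 − 1/3z)y_{n+1} = (1 + 2/3z)y_n
  ⇒ R(z) = (1 + 2/3z)/(1 − 1/3z).

Need |R(x)|<1, x<0.
x=-1.12: |R|=0.1845
R=−1: 1+2/3x = −1+1/3x ⇒ -1/3x=2 ⇒ x=2/(-1/3)=-6.0000
Confirm numerically:
  x=-5.559: |R|=0.94848 <1
  x=-4.909: |R|=0.86206 <1
  x=-4.447: |R|=0.79146 <1
  x=-2.493: |R|=0.36155 <1
  x=-6.279: |R|=1.03007 >1
  x=-6.179: |R|=1.01950 >1
  x=-6.096: |R|=1.01055 >1
Interval (-6.0000, 0).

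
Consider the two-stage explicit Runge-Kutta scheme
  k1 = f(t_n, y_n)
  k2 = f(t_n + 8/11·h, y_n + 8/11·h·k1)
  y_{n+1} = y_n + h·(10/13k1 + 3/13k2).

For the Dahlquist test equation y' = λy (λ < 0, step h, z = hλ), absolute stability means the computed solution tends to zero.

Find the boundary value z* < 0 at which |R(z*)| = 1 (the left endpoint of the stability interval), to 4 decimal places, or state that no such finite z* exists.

left endpoint -5.9583.

Test eqn y'=λy, z=hλ:
  k1=λy_n ⇒ h·k1=z·y_n;  k2=λ(1+8/11z)y_n ⇒ h·k2=z(1+8/11z)y_n
  y_{n+1}/y_n = 1 + 10/13z + 3/13z(1+8/11z) = 1 + z + 24/143z²
  so R(z) = 1 + z + 24/143z².

Need |R(x)|<1, x<0.
x=-1.64: |R|=0.1886
R=1: x+24/143x²=0 ⇒ x=−143/24=-5.9583; min R=1−1/(4·24/143)=-0.4896>−1
Confirm numerically:
  x=-5.709: |R|=0.76110 <1
  x=-3.589: |R|=0.42717 <1
  x=-3.179: |R|=0.48288 <1
  x=-2.607: |R|=0.46634 <1
  x=-6.098: |R|=1.14294 >1
  x=-6.053: |R|=1.09617 >1
Interval (-5.9583, 0).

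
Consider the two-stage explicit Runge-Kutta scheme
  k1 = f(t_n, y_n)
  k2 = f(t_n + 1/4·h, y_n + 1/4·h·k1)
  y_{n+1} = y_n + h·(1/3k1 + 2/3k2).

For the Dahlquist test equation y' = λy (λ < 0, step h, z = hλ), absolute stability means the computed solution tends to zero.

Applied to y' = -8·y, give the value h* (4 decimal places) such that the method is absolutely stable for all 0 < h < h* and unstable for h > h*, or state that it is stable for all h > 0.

Set f=λy, z=hλ:
  k1=λy_n ⇒ h·k1=z·y_n;  k2=λ(1+1/4z)y_n ⇒ h·k2=z(1+1/4z)y_n
  y_{n+1}/y_n = 1 + 1/3z + 2/3z(1+1/4z) = 1 + z + 1/6z²
  so R(z) = 1 + z + 1/6z².

Boundary: |R(x)|=1, x<0.
x=-0.99: |R|=0.1734
R=1: x+1/6x²=0 ⇒ x=−6=-6.0000; min R=1−1/(4·1/6)=-0.5000>−1
Confirm numerically:
  x=-4.693: |R|=0.02229 <1
  x=-3.357: |R|=0.47876 <1
  x=-2.882: |R|=0.49768 <1
  x=-6.138: |R|=1.14117 >1
  x=-6.036: |R|=1.03622 >1
So |R|<1 on (-6.0000, 0).

(-6.0000,0); λ=-8 ⇒ h* = (6)/8 = 0.7500.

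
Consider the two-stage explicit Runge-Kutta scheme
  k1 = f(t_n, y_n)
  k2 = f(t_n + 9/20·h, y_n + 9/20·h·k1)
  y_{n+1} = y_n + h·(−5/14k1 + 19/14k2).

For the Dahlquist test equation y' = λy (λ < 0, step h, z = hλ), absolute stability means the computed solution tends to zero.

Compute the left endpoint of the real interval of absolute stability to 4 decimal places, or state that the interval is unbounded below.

Set f=λy, z=hλ:
  k1=λy_n ⇒ h·k1=z·y_n;  k2=λ(1+9/20z)y_n ⇒ h·k2=z(1+9/20z)y_n
  y_{n+1}/y_n = 1 − 5/14z + 19/14z(1+9/20z) = 1 + z + 171/280z²
  so R(z) = 1 + z + 171/280z².

Find x<0 with |R(x)|<1.
x=-0.91: |R|=0.5957
R=1: x+171/280x²=0 ⇒ x=−280/171=-1.6374; min R=1−1/(4·171/280)=0.5906>−1
Confirm numerically:
  x=-1.597: |R|=0.96057 <1
  x=-1.279: |R|=0.72003 <1
  x=-1.017: |R|=0.61466 <1
  x=-0.671: |R|=0.60397 <1
  x=-2.111: |R|=1.61054 >1
  x=-2.055: |R|=1.52406 >1
  x=-1.873: |R|=1.26946 >1
Stable set (-1.6374, 0).

left endpoint -1.6374.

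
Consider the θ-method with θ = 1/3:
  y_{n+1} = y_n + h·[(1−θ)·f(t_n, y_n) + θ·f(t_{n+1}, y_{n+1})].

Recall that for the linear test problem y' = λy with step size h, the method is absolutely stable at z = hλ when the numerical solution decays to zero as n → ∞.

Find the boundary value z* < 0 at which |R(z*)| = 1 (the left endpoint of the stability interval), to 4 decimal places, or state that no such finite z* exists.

Set f=λy, z=hλ:
  y_{n+1} = y_n + z·[2/3·y_n + 1/3·y_{n+1}] ⇒ (1 − 1/3z)y_{n+1} = (1 + 2/3z)y_n
  ⇒ R(z) = (1 + 2/3z)/(1 − 1/3z).

Solve |R(x)|<1 on ℝ⁻.
x=-1.7: |R|=0.0851
R=−1: 1+2/3x = −1+1/3x ⇒ -1/3x=2 ⇒ x=2/(-1/3)=-6.0000
Confirm numerically:
  x=-4.967: |R|=0.87034 <1
  x=-4.331: |R|=0.77234 <1
  x=-3.415: |R|=0.59704 <1
  x=-6.334: |R|=1.03578 >1
  x=-6.300: |R|=1.03226 >1
Interval (-6.0000, 0).

left endpoint -6.0000.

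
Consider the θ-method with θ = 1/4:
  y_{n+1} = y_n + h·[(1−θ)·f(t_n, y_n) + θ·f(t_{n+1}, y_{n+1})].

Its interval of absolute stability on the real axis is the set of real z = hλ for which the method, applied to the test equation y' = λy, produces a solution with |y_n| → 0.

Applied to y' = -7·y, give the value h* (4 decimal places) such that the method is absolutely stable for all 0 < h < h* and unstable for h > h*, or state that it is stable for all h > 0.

On y'=λy, z=hλ:
  y_{n+1} = y_n + z·[3/4·y_n + 1/4·y_{n+1}] ⇒ (1 − 1/4z)y_{n+1} = (1 + 3/4z)y_n
  R(z) = (1 + 3/4z)/(1 − 1/4z).

Need |R(x)|<1, x<0.
x=-1.34: |R|=0.0037
R=−1: 1+3/4x = −1+1/4x ⇒ -1/2x=2 ⇒ x=2/(-1/2)=-4.0000
Confirm numerically:
  x=-3.455: |R|=0.85379 <1
  x=-2.852: |R|=0.66492 <1
  x=-2.503: |R|=0.53960 <1
  x=-1.979: |R|=0.32397 <1
  x=-4.553: |R|=1.12931 >1
  x=-4.060: |R|=1.01489 >1
Stable set (-4.0000, 0).

(-4.0000,0); λ=-7 ⇒ h* = (4)/7 = 0.5714.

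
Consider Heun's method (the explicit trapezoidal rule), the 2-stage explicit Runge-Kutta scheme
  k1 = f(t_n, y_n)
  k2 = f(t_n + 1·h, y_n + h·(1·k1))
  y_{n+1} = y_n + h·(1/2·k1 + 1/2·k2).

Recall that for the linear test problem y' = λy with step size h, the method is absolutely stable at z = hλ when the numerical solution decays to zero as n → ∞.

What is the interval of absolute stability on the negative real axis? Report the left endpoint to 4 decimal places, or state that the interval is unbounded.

Test eqn y'=λy, z=hλ:
  order 2, 2-stage ⇒ R(z)=1+z+z^2/2
  (e.g. R(-1.23)=0.52645, |R|=0.52645)

Boundary: |R(x)|=1, x<0.
x=-1.23: |R|=0.5264
|R(-2.28)|=1.3192 |R(-1.62)|=0.6922 |R(-1.33)|=0.5544
Bisect:
  x_lo=-2.3869 |R|=1.4618  x_hi=-0.0684 |R|=0.9339
  mid=-1.22766 |R|=0.52592 →hi
  mid=-1.80728 |R|=0.82585 →hi
  mid=-2.09710 |R|=1.10181 →lo
  mid=-1.95219 |R|=0.95333 →hi
  mid=-2.02464 |R|=1.02495 →lo
  mid=-1.98842 |R|=0.98848 →hi
  mid=-2.00653 |R|=1.00655 →lo
  mid=-1.99747 |R|=0.99748 →hi
  ...
  [-2.00002,-1.99988] ⇒ x*=-2.0000
Stable set (-2.0000, 0).

z∈(-2.0000,0).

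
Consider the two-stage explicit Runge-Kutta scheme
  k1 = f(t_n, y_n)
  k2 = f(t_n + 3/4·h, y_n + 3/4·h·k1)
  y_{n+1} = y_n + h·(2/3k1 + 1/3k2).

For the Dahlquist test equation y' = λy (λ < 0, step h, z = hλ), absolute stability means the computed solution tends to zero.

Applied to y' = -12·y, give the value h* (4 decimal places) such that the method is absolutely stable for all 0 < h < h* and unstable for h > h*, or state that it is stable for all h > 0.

On y'=λy, z=hλ:
  k1=λy_n ⇒ h·k1=z·y_n;  k2=λ(1+3/4z)y_n ⇒ h·k2=z(1+3/4z)y_n
  y_{n+1}/y_n = 1 + 2/3z + 1/3z(1+3/4z) = 1 + z + 1/4z²
  so R(z) = 1 + z + 1/4z².

Boundary: |R(x)|=1, x<0.
x=-0.43: |R|=0.6162
R=1: x+1/4x²=0 ⇒ x=−4=-4.0000; min R=1−1/(4·1/4)=0.0000>−1
Confirm numerically:
  x=-3.481: |R|=0.54834 <1
  x=-3.350: |R|=0.45563 <1
  x=-3.252: |R|=0.39188 <1
  x=-2.951: |R|=0.22610 <1
  x=-4.543: |R|=1.61671 >1
  x=-4.497: |R|=1.55875 >1
So |R|<1 on (-4.0000, 0).

(-4.0000,0); λ=-12 ⇒ h* = (4)/12 = 0.3333.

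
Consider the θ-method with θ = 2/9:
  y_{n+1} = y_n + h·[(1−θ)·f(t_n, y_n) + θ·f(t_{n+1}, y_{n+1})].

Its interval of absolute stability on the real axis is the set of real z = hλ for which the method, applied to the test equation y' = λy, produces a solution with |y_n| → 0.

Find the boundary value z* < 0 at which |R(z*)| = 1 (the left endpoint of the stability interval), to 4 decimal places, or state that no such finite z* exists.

With y'=λy (z=hλ):
  y_{n+1} = y_n + z·[7/9·y_n + 2/9·y_{n+1}] ⇒ (1 − 2/9z)y_{n+1} = (1 + 7/9z)y_n
  ⇒ R(z) = (1 + 7/9z)/(1 − 2/9z).

Boundary: |R(x)|=1, x<0.
x=-0.91: |R|=0.2431
R=−1: 1+7/9x = −1+2/9x ⇒ -5/9x=2 ⇒ x=2/(-5/9)=-3.6000
Confirm numerically:
  x=-3.376: |R|=0.92890 <1
  x=-2.902: |R|=0.76425 <1
  x=-1.775: |R|=0.27291 <1
  x=-4.134: |R|=1.15462 >1
  x=-3.968: |R|=1.10864 >1
Stable set (-3.6000, 0).

z* = -3.6000.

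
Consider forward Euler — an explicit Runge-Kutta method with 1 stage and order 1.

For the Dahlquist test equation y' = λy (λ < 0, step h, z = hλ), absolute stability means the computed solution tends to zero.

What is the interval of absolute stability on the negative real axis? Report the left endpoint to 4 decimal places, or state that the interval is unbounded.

Test eqn y'=λy, z=hλ:
  order 1, 1-stage ⇒ R(z)=1+z
  (e.g. R(-1.07)=-0.07000, |R|=0.07000)

Need |R(x)|<1, x<0.
x=-1.07: |R|=0.0700
|R(-1.95)|=0.9500 |R(-1.12)|=0.1200 |R(-0.55)|=0.4500
Bisect:
  x_lo=-2.3920 |R|=1.3920  x_hi=-0.0513 |R|=0.9487
  mid=-1.22165 |R|=0.22165 →hi
  mid=-1.80683 |R|=0.80683 →hi
  mid=-2.09942 |R|=1.09942 →lo
  mid=-1.95313 |R|=0.95313 →hi
  mid=-2.02628 |R|=1.02628 →lo
  mid=-1.98970 |R|=0.98970 →hi
  mid=-2.00799 |R|=1.00799 →lo
  ...
  [-2.00013,-1.99999] ⇒ x*=-2.0000
Stable set (-2.0000, 0).

z∈(-2.0000,0).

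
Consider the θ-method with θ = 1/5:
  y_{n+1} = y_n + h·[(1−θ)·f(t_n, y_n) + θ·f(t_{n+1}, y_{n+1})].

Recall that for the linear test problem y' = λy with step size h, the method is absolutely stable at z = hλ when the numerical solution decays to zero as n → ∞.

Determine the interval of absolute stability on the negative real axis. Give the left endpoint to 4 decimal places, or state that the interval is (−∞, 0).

Test eqn y'=λy, z=hλ:
  y_{n+1} = y_n + z·[4/5·y_n + 1/5·y_{n+1}] ⇒ (1 − 1/5z)y_{n+1} = (1 + 4/5z)y_n
  R(z) = (1 + 4/5z)/(1 − 1/5z).

Solve |R(x)|<1 on ℝ⁻.
x=-0.4: |R|=0.6296
R=−1: 1+4/5x = −1+1/5x ⇒ -3/5x=2 ⇒ x=2/(-3/5)=-3.3333
Confirm numerically:
  x=-3.266: |R|=0.97556 <1
  x=-1.609: |R|=0.21728 <1
  x=-1.470: |R|=0.13601 <1
  x=-3.759: |R|=1.14579 >1
  x=-3.734: |R|=1.13762 >1
  x=-3.403: |R|=1.02487 >1
So |R|<1 on (-3.3333, 0).

z∈(-3.3333,0).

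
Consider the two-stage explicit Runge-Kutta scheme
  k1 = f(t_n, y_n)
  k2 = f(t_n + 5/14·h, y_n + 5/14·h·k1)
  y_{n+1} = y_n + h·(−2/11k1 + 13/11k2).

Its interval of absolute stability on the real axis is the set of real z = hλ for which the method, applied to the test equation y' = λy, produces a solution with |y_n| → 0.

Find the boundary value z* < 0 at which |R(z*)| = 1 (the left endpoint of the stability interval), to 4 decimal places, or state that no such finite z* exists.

Set f=λy, z=hλ:
  k1=λy_n ⇒ h·k1=z·y_n;  k2=λ(1+5/14z)y_n ⇒ h·k2=z(1+5/14z)y_n
  y_{n+1}/y_n = 1 − 2/11z + 13/11z(1+5/14z) = 1 + z + 65/154z²
  Hence R(z) = 1 + z + 65/154z².

Find x<0 with |R(x)|<1.
x=-1.75: |R|=0.5426
R=1: x+65/154x²=0 ⇒ x=−154/65=-2.3692; min R=1−1/(4·65/154)=0.4077>−1
Confirm numerically:
  x=-2.088: |R|=0.75215 <1
  x=-1.526: |R|=0.45688 <1
  x=-1.390: |R|=0.42550 <1
  x=-1.203: |R|=0.40783 <1
  x=-2.807: |R|=1.51866 >1
  x=-2.714: |R|=1.39494 >1
Stable set (-2.3692, 0).

z* = -2.3692.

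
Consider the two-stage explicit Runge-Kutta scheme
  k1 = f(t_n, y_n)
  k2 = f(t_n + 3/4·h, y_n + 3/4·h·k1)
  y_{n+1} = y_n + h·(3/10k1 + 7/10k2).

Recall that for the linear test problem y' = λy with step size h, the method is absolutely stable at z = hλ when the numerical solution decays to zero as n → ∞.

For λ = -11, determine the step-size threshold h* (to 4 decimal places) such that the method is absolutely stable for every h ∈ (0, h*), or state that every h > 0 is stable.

With y'=λy (z=hλ):
  k1=λy_n ⇒ h·k1=z·y_n;  k2=λ(1+3/4z)y_n ⇒ h·k2=z(1+3/4z)y_n
  y_{n+1}/y_n = 1 + 3/10z + 7/10z(1+3/4z) = 1 + z + 21/40z²
  ⇒ R(z) = 1 + z + 21/40z².

Need |R(x)|<1, x<0.
x=-1.1: |R|=0.5353
R=1: x+21/40x²=0 ⇒ x=−40/21=-1.9048; min R=1−1/(4·21/40)=0.5238>−1
Confirm numerically:
  x=-1.468: |R|=0.66339 <1
  x=-1.409: |R|=0.63327 <1
  x=-1.208: |R|=0.55811 <1
  x=-2.240: |R|=1.39424 >1
  x=-2.110: |R|=1.22735 >1
  x=-2.005: |R|=1.10551 >1
Interval (-1.9048, 0).

(-1.9048,0); λ=-11 ⇒ h* = (40/21)/11 = 0.1732.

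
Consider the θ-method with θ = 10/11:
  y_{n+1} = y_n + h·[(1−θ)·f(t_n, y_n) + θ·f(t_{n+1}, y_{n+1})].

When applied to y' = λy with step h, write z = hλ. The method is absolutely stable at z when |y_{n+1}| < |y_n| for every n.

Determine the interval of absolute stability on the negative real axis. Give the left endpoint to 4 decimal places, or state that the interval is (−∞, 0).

With y'=λy (z=hλ):
  y_{n+1} = y_n + z·[1/11·y_n + 10/11·y_{n+1}] ⇒ (1 − 10/11z)y_{n+1} = (1 + 1/11z)y_n
  so R(z) = (1 + 1/11z)/(1 − 10/11z).

Need |R(x)|<1, x<0.
x=-1: |R|=0.4762
x=-2: |R|=0.2903
x=-10: |R|=0.0090
x=-100: |R|=0.0880
θ=10/11≥1/2 ⇒ |1+1/11x|<|1−10/11x| ∀x<0 ⇒ interval (−∞,0).

interval (−∞, 0).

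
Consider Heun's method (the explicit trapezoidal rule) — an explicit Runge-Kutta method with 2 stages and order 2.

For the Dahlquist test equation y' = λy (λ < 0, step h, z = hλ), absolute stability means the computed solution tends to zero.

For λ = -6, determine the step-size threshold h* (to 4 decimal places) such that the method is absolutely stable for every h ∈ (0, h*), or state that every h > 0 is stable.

(-2.0000,0); λ=-6 ⇒ h* = 0.3333.

Test eqn y'=λy, z=hλ:
  order 2, 2-stage ⇒ R(z)=1+z+z^2/2
  (e.g. R(-1.01)=0.50005, |R|=0.50005)

Need |R(x)|<1, x<0.
x=-1.01: |R|=0.5000
|R(-2.01)|=1.0100 |R(-1.93)|=0.9325 |R(-0.9)|=0.5050
Bisect:
  x_lo=-2.8036 |R|=2.1265  x_hi=-0.1924 |R|=0.8261
  mid=-1.49798 |R|=0.62399 →hi
  mid=-2.15079 |R|=1.16216 →lo
  mid=-1.82439 |R|=0.83981 →hi
  mid=-1.98759 |R|=0.98767 →hi
  mid=-2.06919 |R|=1.07158 →lo
  mid=-2.02839 |R|=1.02879 →lo
  mid=-2.00799 |R|=1.00802 →lo
  mid=-1.99779 |R|=0.99779 →hi
  mid=-2.00289 |R|=1.00289 →lo
  ...
  [-2.00002,-1.99986] ⇒ x*=-2.0000
Interval (-2.0000, 0).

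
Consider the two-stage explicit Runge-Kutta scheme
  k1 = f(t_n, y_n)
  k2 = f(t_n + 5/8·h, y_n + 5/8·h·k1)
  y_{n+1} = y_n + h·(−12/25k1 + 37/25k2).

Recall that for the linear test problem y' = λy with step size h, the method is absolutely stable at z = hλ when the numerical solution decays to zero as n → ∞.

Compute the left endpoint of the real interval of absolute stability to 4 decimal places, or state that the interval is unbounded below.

left endpoint -1.0811.

On y'=λy, z=hλ:
  k1=λy_n ⇒ h·k1=z·y_n;  k2=λ(1+5/8z)y_n ⇒ h·k2=z(1+5/8z)y_n
  y_{n+1}/y_n = 1 − 12/25z + 37/25z(1+5/8z) = 1 + z + 37/40z²
  ⇒ R(z) = 1 + z + 37/40z².

Boundary: |R(x)|=1, x<0.
x=-0.59: |R|=0.7320
R=1: x+37/40x²=0 ⇒ x=−40/37=-1.0811; min R=1−1/(4·37/40)=0.7297>−1
Confirm numerically:
  x=-1.029: |R|=0.95043 <1
  x=-0.753: |R|=0.77148 <1
  x=-0.436: |R|=0.73984 <1
  x=-1.470: |R|=1.52883 >1
  x=-1.397: |R|=1.40824 >1
So |R|<1 on (-1.0811, 0).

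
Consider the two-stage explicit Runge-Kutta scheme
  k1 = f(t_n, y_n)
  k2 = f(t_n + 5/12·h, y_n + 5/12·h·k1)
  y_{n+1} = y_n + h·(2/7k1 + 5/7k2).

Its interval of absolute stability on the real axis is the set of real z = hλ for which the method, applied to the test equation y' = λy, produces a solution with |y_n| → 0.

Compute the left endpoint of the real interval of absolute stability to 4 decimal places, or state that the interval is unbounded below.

z* = -3.3600.

Test eqn y'=λy, z=hλ:
  k1=λy_n ⇒ h·k1=z·y_n;  k2=λ(1+5/12z)y_n ⇒ h·k2=z(1+5/12z)y_n
  y_{n+1}/y_n = 1 + 2/7z + 5/7z(1+5/12z) = 1 + z + 25/84z²
  R(z) = 1 + z + 25/84z².

Solve |R(x)|<1 on ℝ⁻.
x=-0.42: |R|=0.6325
R=1: x+25/84x²=0 ⇒ x=−84/25=-3.3600; min R=1−1/(4·25/84)=0.1600>−1
Confirm numerically:
  x=-3.141: |R|=0.79527 <1
  x=-2.716: |R|=0.47943 <1
  x=-2.044: |R|=0.19943 <1
  x=-1.528: |R|=0.16688 <1
  x=-3.758: |R|=1.44514 >1
  x=-3.413: |R|=1.05384 >1
So |R|<1 on (-3.3600, 0).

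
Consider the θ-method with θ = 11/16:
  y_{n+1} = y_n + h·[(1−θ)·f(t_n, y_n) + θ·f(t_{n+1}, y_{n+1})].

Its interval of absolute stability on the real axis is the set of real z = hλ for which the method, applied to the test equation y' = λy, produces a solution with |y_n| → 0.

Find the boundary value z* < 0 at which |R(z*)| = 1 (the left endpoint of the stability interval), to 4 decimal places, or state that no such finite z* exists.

On y'=λy, z=hλ:
  y_{n+1} = y_n + z·[5/16·y_n + 11/16·y_{n+1}] ⇒ (1 − 11/16z)y_{n+1} = (1 + 5/16z)y_n
  Hence R(z) = (1 + 5/16z)/(1 − 11/16z).

Solve |R(x)|<1 on ℝ⁻.
x=-0.44: |R|=0.6622
x=-2: |R|=0.1579
x=-10: |R|=0.2698
x=-100: |R|=0.4337
θ=11/16≥1/2 ⇒ |1+5/16x|<|1−11/16x| ∀x<0 ⇒ stable on all of ℝ⁻.

unbounded; (−∞, 0).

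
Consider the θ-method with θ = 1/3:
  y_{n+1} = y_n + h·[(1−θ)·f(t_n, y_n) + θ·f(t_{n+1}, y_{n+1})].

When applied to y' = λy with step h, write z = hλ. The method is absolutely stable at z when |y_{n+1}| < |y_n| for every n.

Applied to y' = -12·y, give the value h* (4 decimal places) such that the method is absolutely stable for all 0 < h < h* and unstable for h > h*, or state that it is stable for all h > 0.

Test eqn y'=λy, z=hλ:
  y_{n+1} = y_n + z·[2/3·y_n + 1/3·y_{n+1}] ⇒ (1 − 1/3z)y_{n+1} = (1 + 2/3z)y_n
  Hence R(z) = (1 + 2/3z)/(1 − 1/3z).

Find x<0 with |R(x)|<1.
x=-1.73: |R|=0.0973
R=−1: 1+2/3x = −1+1/3x ⇒ -1/3x=2 ⇒ x=2/(-1/3)=-6.0000
Confirm numerically:
  x=-5.002: |R|=0.87528 <1
  x=-4.792: |R|=0.84497 <1
  x=-2.741: |R|=0.43233 <1
  x=-2.716: |R|=0.42547 <1
  x=-6.442: |R|=1.04681 >1
  x=-6.435: |R|=1.04610 >1
  x=-6.358: |R|=1.03826 >1
Stable set (-6.0000, 0).

(-6.0000,0); λ=-12 ⇒ h* = (6)/12 = 0.5000.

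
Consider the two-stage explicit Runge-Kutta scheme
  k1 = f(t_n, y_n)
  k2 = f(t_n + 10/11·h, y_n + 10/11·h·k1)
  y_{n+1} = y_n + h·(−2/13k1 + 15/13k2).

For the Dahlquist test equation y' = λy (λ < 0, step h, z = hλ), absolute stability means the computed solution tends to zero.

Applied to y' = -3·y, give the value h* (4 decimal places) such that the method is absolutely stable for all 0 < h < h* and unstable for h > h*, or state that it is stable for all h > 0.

(-0.9533,0); λ=-3 ⇒ h* = (143/150)/3 = 0.3178.

Set f=λy, z=hλ:
  k1=λy_n ⇒ h·k1=z·y_n;  k2=λ(1+10/11z)y_n ⇒ h·k2=z(1+10/11z)y_n
  y_{n+1}/y_n = 1 − 2/13z + 15/13z(1+10/11z) = 1 + z + 150/143z²
  so R(z) = 1 + z + 150/143z².

Find x<0 with |R(x)|<1.
x=-1: |R|=1.0490
R=1: x+150/143x²=0 ⇒ x=−143/150=-0.9533; min R=1−1/(4·150/143)=0.7617>−1
Confirm numerically:
  x=-0.868: |R|=0.92230 <1
  x=-0.603: |R|=0.77841 <1
  x=-0.581: |R|=0.77308 <1
  x=-0.419: |R|=0.76515 <1
  x=-1.546: |R|=1.96111 >1
  x=-1.298: |R|=1.46928 >1
Stable set (-0.9533, 0).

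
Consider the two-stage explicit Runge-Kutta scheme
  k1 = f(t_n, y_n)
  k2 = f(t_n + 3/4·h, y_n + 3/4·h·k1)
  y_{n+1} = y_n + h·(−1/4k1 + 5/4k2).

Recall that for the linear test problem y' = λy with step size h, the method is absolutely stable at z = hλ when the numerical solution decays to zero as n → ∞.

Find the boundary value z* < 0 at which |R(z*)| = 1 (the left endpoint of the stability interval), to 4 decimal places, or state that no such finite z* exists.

With y'=λy (z=hλ):
  k1=λy_n ⇒ h·k1=z·y_n;  k2=λ(1+3/4z)y_n ⇒ h·k2=z(1+3/4z)y_n
  y_{n+1}/y_n = 1 − 1/4z + 5/4z(1+3/4z) = 1 + z + 15/16z²
  R(z) = 1 + z + 15/16z².

Need |R(x)|<1, x<0.
x=-1.21: |R|=1.1626
R=1: x+15/16x²=0 ⇒ x=−16/15=-1.0667; min R=1−1/(4·15/16)=0.7333>−1
Confirm numerically:
  x=-0.756: |R|=0.77981 <1
  x=-0.659: |R|=0.74814 <1
  x=-0.538: |R|=0.73335 <1
  x=-1.267: |R|=1.23796 >1
  x=-1.184: |R|=1.13024 >1
Interval (-1.0667, 0).

left endpoint -1.0667.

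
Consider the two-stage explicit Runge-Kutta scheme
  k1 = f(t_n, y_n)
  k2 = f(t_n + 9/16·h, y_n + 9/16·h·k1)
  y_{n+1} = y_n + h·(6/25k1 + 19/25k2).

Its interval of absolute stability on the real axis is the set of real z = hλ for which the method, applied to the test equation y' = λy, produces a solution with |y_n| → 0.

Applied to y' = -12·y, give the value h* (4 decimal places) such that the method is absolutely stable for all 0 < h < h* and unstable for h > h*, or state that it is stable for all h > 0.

(-2.3392,0); λ=-12 ⇒ h* = (400/171)/12 = 0.1949.

Test eqn y'=λy, z=hλ:
  k1=λy_n ⇒ h·k1=z·y_n;  k2=λ(1+9/16z)y_n ⇒ h·k2=z(1+9/16z)y_n
  y_{n+1}/y_n = 1 + 6/25z + 19/25z(1+9/16z) = 1 + z + 171/400z²
  ⇒ R(z) = 1 + z + 171/400z².

Boundary: |R(x)|=1, x<0.
x=-0.45: |R|=0.6366
R=1: x+171/400x²=0 ⇒ x=−400/171=-2.3392; min R=1−1/(4·171/400)=0.4152>−1
Confirm numerically:
  x=-2.298: |R|=0.95954 <1
  x=-1.325: |R|=0.42553 <1
  x=-1.099: |R|=0.41733 <1
  x=-1.017: |R|=0.42516 <1
  x=-2.752: |R|=1.48567 >1
  x=-2.656: |R|=1.35973 >1
So |R|<1 on (-2.3392, 0).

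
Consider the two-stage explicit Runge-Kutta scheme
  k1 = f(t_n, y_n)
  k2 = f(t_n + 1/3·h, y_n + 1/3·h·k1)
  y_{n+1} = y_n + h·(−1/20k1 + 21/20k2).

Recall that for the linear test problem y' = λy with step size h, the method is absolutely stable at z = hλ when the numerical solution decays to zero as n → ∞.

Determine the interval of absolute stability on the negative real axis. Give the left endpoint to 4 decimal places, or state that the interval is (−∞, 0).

z∈(-2.8571,0).

Test eqn y'=λy, z=hλ:
  k1=λy_n ⇒ h·k1=z·y_n;  k2=λ(1+1/3z)y_n ⇒ h·k2=z(1+1/3z)y_n
  y_{n+1}/y_n = 1 − 1/20z + 21/20z(1+1/3z) = 1 + z + 7/20z²
  R(z) = 1 + z + 7/20z².

Boundary: |R(x)|=1, x<0.
x=-1.8: |R|=0.3340
R=1: x+7/20x²=0 ⇒ x=−20/7=-2.8571; min R=1−1/(4·7/20)=0.2857>−1
Confirm numerically:
  x=-2.359: |R|=0.58871 <1
  x=-1.996: |R|=0.39841 <1
  x=-1.481: |R|=0.28668 <1
  x=-3.268: |R|=1.46994 >1
  x=-3.238: |R|=1.43163 >1
  x=-3.086: |R|=1.24719 >1
So |R|<1 on (-2.8571, 0).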